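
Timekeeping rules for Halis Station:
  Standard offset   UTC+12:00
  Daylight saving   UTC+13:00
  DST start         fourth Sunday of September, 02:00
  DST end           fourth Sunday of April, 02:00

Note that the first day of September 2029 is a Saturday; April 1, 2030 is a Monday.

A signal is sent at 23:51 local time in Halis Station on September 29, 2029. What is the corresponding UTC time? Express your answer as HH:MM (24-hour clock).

1 September 2029 is a Saturday, so the first Sunday is September 2 and the fourth is September 23.
1 April 2030 is a Monday, so the first Sunday is April 7 and the fourth is April 28.
September 29, 2029 lies within the daylight-saving period (23 September 2029 – 28 April 2030), so Halis Station is on daylight time, UTC+13:00.
23:51 local − 13h = 10:51 UTC.

10:51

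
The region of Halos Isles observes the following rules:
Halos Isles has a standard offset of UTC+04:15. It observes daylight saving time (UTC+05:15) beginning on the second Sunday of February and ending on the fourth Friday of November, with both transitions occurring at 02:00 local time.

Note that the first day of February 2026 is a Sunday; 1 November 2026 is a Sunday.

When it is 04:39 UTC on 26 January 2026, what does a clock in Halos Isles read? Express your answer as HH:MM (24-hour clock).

1 February 2026 is a Sunday, so the first Sunday is February 1 and the second is February 8.
1 November 2026 is a Sunday, so the first Friday is November 6 and the fourth is November 27.
At the standard offset (UTC+04:15), 04:39 UTC + 4h15m = 08:54 Halos Isles standard time.
Daylight saving runs 8 February – 27 November; the standard-time date in Halos Isles, 26 January 2026, is outside that window, so Halos Isles is on standard time at UTC+04:15.
04:39 UTC + 4h15m = 08:54 local.

08:54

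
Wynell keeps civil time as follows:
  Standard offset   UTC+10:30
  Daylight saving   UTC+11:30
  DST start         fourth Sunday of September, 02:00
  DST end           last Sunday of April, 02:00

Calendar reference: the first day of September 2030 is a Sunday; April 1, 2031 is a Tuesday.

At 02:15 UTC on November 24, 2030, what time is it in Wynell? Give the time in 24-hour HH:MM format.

1 September 2030 is a Sunday, so the first Sunday is September 1 and the fourth is September 22.
1 April 2031 is a Tuesday, so Sundays fall on 6, 13, 20, 27; the last is April 27.
At the standard offset (UTC+10:30), 02:15 UTC + 10h30m = 12:45 Wynell standard time.
Daylight saving runs 22 September 2030 – 27 April 2031; the standard-time date in Wynell, November 24, 2030, is inside that window, so Wynell is at UTC+11:30.
02:15 UTC + 11h30m = 13:45 local.

13:45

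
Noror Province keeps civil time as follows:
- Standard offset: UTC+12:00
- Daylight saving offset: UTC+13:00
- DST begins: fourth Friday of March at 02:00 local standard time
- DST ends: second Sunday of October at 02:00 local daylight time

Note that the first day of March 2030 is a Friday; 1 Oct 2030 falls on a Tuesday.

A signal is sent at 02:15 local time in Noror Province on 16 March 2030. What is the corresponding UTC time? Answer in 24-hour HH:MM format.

14:15

1 March 2030 is a Friday, so the first Friday is March 1 and the fourth is March 22.
1 October 2030 is a Tuesday, so the first Sunday is October 6 and the second is October 13.
16 March 2030 does not fall between 22 March and 13 October, so daylight saving is not in effect and Noror Province is at UTC+12:00.
02:15 local − 12h = 14:15 UTC (rolling into the previous day, 15 March 2030).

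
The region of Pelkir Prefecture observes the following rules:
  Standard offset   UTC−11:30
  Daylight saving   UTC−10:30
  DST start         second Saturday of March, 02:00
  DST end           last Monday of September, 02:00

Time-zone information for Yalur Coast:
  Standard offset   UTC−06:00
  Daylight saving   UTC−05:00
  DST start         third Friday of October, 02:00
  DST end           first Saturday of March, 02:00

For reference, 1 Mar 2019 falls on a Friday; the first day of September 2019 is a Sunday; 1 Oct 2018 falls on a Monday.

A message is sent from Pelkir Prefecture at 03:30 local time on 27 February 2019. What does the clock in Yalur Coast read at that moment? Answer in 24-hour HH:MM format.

10:00

1 March 2019 is a Friday, so the first Saturday is March 2 and the second is March 9.
1 September 2019 is a Sunday, so Mondays fall on 2, 9, 16, 23, 30; the last is September 30.
27 February 2019 does not fall between 9 March and 30 September, so daylight saving is not in effect and Pelkir Prefecture is at UTC−11:30.
03:30 Pelkir Prefecture + 11h30m = 15:00 UTC.
1 October 2018 is a Monday, so the first Friday is October 5 and the third is October 19.
1 March 2019 is a Friday, so the first Saturday is March 2.
At the standard offset (UTC−06:00), 15:00 UTC − 6h = 09:00 Yalur Coast standard time.
The standard-time date in Yalur Coast, 27 February 2019, lies within the daylight-saving period (19 October 2018 – 2 March 2019), so Yalur Coast is on daylight time, UTC−05:00.
15:00 UTC − 5h = 10:00 Yalur Coast.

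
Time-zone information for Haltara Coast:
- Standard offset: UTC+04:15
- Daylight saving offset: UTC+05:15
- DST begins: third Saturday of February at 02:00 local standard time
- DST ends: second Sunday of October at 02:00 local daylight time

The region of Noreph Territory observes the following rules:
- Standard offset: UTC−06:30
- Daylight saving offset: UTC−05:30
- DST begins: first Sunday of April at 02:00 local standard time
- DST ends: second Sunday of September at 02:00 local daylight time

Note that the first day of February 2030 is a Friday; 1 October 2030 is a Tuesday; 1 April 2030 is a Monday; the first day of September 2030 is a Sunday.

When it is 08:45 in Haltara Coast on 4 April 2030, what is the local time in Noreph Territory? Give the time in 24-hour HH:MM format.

21:00

1 February 2030 is a Friday, so the first Saturday is February 2 and the third is February 16.
1 October 2030 is a Tuesday, so the first Sunday is October 6 and the second is October 13.
4 April 2030 lies within the daylight-saving period (16 February – 13 October), so Haltara Coast is on daylight time, UTC+05:15.
08:45 Haltara Coast − 5h15m = 03:30 UTC.
1 April 2030 is a Monday, so the first Sunday is April 7.
1 September 2030 is a Sunday, so the first Sunday is September 1 and the second is September 8.
At the standard offset (UTC−06:30), 03:30 UTC − 6h30m = 21:00 Noreph Territory standard time (rolling into the previous day, 3 April 2030).
The standard-time date in Noreph Territory, 3 April 2030, does not fall between 7 April and 8 September, so daylight saving is not in effect and Noreph Territory is at UTC−06:30.
03:30 UTC − 6h30m = 21:00 Noreph Territory (rolling into the previous day, 3 April 2030).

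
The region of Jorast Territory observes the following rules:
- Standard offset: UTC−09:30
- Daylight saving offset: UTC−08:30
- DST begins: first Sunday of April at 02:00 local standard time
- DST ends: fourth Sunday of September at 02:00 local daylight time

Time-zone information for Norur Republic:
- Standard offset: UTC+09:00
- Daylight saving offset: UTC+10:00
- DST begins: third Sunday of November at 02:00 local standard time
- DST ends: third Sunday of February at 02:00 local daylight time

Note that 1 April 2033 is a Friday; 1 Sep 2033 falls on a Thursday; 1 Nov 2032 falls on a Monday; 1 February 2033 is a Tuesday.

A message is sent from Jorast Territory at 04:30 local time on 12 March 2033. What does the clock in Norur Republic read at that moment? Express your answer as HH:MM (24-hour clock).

1 April 2033 is a Friday, so the first Sunday is April 3.
1 September 2033 is a Thursday, so the first Sunday is September 4 and the fourth is September 25.
12 March 2033 does not fall between 3 April and 25 September, so daylight saving is not in effect and Jorast Territory is at UTC−09:30.
04:30 Jorast Territory + 9h30m = 14:00 UTC.
1 November 2032 is a Monday, so the first Sunday is November 7 and the third is November 21.
1 February 2033 is a Tuesday, so the first Sunday is February 6 and the third is February 20.
At the standard offset (UTC+09:00), 14:00 UTC + 9h = 23:00 Norur Republic standard time.
The standard-time date in Norur Republic, 12 March 2033, does not fall between 21 November 2032 and 20 February 2033, so daylight saving is not in effect and Norur Republic is at UTC+09:00.
14:00 UTC + 9h = 23:00 Norur Republic.

23:00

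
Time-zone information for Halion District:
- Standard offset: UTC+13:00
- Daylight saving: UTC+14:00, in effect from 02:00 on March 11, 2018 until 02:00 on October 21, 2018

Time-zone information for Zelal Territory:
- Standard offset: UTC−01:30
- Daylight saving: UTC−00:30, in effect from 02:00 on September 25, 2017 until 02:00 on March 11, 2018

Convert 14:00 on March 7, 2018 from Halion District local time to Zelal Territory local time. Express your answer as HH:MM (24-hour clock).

00:30

Daylight saving runs 11 March – 21 October; March 7, 2018 is outside that window, so Halion District is on standard time at UTC+13:00.
14:00 Halion District − 13h = 01:00 UTC.
At the standard offset (UTC−01:30), 01:00 UTC − 1h30m = 23:30 Zelal Territory standard time (rolling into the previous day, 6 March 2018).
The standard-time date in Zelal Territory, March 6, 2018, falls between 25 September 2017 and 11 March 2018, so daylight saving is in effect and Zelal Territory is at UTC−00:30.
01:00 UTC − 0h30m = 00:30 Zelal Territory.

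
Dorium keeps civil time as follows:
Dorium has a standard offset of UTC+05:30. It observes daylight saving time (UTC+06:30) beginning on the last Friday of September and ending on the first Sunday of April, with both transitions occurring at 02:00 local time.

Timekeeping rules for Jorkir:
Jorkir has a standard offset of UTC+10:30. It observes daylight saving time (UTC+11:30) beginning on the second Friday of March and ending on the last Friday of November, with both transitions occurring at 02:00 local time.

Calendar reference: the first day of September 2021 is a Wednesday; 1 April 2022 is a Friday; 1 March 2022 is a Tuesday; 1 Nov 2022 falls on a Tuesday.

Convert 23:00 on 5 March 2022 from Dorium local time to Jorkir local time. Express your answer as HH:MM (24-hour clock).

1 September 2021 is a Wednesday, so Fridays fall on 3, 10, 17, 24; the last is September 24.
1 April 2022 is a Friday, so the first Sunday is April 3.
5 March 2022 falls between 24 September 2021 and 3 April 2022, so daylight saving is in effect and Dorium is at UTC+06:30.
23:00 Dorium − 6h30m = 16:30 UTC.
1 March 2022 is a Tuesday, so the first Friday is March 4 and the second is March 11.
1 November 2022 is a Tuesday, so Fridays fall on 4, 11, 18, 25; the last is November 25.
At the standard offset (UTC+10:30), 16:30 UTC + 10h30m = 03:00 Jorkir standard time (rolling into the next day, 6 March 2022).
The standard-time date in Jorkir, 6 March 2022, is outside the daylight-saving period (11 March – 25 November), so Jorkir is on standard time, UTC+10:30.
16:30 UTC + 10h30m = 03:00 Jorkir (rolling into the next day, 6 March 2022).

03:00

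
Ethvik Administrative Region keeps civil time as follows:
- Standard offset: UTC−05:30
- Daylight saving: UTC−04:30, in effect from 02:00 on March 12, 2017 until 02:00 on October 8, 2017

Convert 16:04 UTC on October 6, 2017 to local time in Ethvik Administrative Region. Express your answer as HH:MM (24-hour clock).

11:34

At the standard offset (UTC−05:30), 16:04 UTC − 5h30m = 10:34 Ethvik Administrative Region standard time.
The standard-time date in Ethvik Administrative Region, October 6, 2017, lies within the daylight-saving period (12 March – 8 October), so Ethvik Administrative Region is on daylight time, UTC−04:30.
16:04 UTC − 4h30m = 11:34 local.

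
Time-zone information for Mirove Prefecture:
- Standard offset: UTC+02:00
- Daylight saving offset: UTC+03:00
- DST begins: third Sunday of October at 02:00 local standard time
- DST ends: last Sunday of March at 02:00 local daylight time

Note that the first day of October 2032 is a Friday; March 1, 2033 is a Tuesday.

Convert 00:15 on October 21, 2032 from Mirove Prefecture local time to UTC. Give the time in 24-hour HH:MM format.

21:15

1 October 2032 is a Friday, so the first Sunday is October 3 and the third is October 17.
1 March 2033 is a Tuesday, so Sundays fall on 6, 13, 20, 27; the last is March 27.
October 21, 2032 falls between 17 October 2032 and 27 March 2033, so daylight saving is in effect and Mirove Prefecture is at UTC+03:00.
00:15 local − 3h = 21:15 UTC (rolling into the previous day, 20 October 2032).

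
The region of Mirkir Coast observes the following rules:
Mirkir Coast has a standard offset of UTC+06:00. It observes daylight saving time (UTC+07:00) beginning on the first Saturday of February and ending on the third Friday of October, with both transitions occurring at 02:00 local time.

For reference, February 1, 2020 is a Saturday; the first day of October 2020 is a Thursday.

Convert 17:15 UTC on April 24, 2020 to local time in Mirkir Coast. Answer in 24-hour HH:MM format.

1 February 2020 is a Saturday, so the first Saturday is February 1.
1 October 2020 is a Thursday, so the first Friday is October 2 and the third is October 16.
At the standard offset (UTC+06:00), 17:15 UTC + 6h = 23:15 Mirkir Coast standard time.
The standard-time date in Mirkir Coast, April 24, 2020, lies within the daylight-saving period (1 February – 16 October), so Mirkir Coast is on daylight time, UTC+07:00.
17:15 UTC + 7h = 00:15 local (rolling into the next day, 25 April 2020).

00:15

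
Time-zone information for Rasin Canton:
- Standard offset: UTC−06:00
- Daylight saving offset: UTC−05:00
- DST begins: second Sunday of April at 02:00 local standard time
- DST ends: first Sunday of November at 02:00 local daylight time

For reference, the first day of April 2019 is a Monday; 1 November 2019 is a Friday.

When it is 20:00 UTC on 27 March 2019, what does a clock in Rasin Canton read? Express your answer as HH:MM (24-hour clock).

14:00

1 April 2019 is a Monday, so the first Sunday is April 7 and the second is April 14.
1 November 2019 is a Friday, so the first Sunday is November 3.
At the standard offset (UTC−06:00), 20:00 UTC − 6h = 14:00 Rasin Canton standard time.
The standard-time date in Rasin Canton, 27 March 2019, does not fall between 14 April and 3 November, so daylight saving is not in effect and Rasin Canton is at UTC−06:00.
20:00 UTC − 6h = 14:00 local.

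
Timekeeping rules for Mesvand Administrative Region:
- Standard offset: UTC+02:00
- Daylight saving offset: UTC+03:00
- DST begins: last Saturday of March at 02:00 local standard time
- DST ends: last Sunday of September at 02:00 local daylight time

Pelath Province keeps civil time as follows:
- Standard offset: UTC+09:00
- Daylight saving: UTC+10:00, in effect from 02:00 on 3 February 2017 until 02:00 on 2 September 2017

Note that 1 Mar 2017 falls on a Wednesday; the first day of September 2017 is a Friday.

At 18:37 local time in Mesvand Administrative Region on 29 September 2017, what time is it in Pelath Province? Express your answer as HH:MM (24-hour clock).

01:37

1 March 2017 is a Wednesday, so Saturdays fall on 4, 11, 18, 25; the last is March 25.
1 September 2017 is a Friday, so Sundays fall on 3, 10, 17, 24; the last is September 24.
29 September 2017 does not fall between 25 March and 24 September, so daylight saving is not in effect and Mesvand Administrative Region is at UTC+02:00.
18:37 Mesvand Administrative Region − 2h = 16:37 UTC.
At the standard offset (UTC+09:00), 16:37 UTC + 9h = 01:37 Pelath Province standard time (rolling into the next day, 30 September 2017).
The standard-time date in Pelath Province, 30 September 2017, is outside the daylight-saving period (3 February – 2 September), so Pelath Province is on standard time, UTC+09:00.
16:37 UTC + 9h = 01:37 Pelath Province (rolling into the next day, 30 September 2017).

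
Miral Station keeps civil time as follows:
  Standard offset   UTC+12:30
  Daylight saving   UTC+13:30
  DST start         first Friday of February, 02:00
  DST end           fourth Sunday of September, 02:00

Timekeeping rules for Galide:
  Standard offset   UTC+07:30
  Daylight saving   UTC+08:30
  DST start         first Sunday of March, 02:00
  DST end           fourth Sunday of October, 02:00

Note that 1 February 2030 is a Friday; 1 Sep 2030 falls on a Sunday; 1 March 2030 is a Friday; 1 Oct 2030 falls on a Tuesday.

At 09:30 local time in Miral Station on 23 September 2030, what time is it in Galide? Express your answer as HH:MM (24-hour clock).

05:30

1 February 2030 is a Friday, so the first Friday is February 1.
1 September 2030 is a Sunday, so the first Sunday is September 1 and the fourth is September 22.
Daylight saving runs 1 February – 22 September; 23 September 2030 is outside that window, so Miral Station is on standard time at UTC+12:30.
09:30 Miral Station − 12h30m = 21:00 UTC (rolling into the previous day, 22 September 2030).
1 March 2030 is a Friday, so the first Sunday is March 3.
1 October 2030 is a Tuesday, so the first Sunday is October 6 and the fourth is October 27.
At the standard offset (UTC+07:30), 21:00 UTC + 7h30m = 04:30 Galide standard time (rolling into the next day, 23 September 2030).
The standard-time date in Galide, 23 September 2030, falls between 3 March and 27 October, so daylight saving is in effect and Galide is at UTC+08:30.
21:00 UTC + 8h30m = 05:30 Galide (rolling into the next day, 23 September 2030).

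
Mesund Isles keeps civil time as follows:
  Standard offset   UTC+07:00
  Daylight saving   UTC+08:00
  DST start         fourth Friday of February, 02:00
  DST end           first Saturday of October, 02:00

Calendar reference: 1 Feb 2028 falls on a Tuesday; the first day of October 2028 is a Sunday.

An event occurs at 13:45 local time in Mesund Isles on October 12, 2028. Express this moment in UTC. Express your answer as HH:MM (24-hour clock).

06:45

1 February 2028 is a Tuesday, so the first Friday is February 4 and the fourth is February 25.
1 October 2028 is a Sunday, so the first Saturday is October 7.
Daylight saving runs 25 February – 7 October; October 12, 2028 is outside that window, so Mesund Isles is on standard time at UTC+07:00.
13:45 local − 7h = 06:45 UTC.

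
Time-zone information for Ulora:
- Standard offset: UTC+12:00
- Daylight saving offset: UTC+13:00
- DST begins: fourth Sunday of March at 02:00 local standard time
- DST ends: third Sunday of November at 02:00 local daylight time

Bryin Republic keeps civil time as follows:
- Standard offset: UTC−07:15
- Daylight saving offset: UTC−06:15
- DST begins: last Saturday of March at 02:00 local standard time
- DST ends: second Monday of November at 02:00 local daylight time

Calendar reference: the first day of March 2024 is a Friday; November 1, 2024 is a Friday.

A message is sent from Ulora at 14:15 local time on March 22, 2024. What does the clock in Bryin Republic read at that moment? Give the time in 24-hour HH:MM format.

19:00

1 March 2024 is a Friday, so the first Sunday is March 3 and the fourth is March 24.
1 November 2024 is a Friday, so the first Sunday is November 3 and the third is November 17.
March 22, 2024 does not fall between 24 March and 17 November, so daylight saving is not in effect and Ulora is at UTC+12:00.
14:15 Ulora − 12h = 02:15 UTC.
1 March 2024 is a Friday, so Saturdays fall on 2, 9, 16, 23, 30; the last is March 30.
1 November 2024 is a Friday, so the first Monday is November 4 and the second is November 11.
At the standard offset (UTC−07:15), 02:15 UTC − 7h15m = 19:00 Bryin Republic standard time (rolling into the previous day, 21 March 2024).
Daylight saving runs 30 March – 11 November; the standard-time date in Bryin Republic, March 21, 2024, is outside that window, so Bryin Republic is on standard time at UTC−07:15.
02:15 UTC − 7h15m = 19:00 Bryin Republic (rolling into the previous day, 21 March 2024).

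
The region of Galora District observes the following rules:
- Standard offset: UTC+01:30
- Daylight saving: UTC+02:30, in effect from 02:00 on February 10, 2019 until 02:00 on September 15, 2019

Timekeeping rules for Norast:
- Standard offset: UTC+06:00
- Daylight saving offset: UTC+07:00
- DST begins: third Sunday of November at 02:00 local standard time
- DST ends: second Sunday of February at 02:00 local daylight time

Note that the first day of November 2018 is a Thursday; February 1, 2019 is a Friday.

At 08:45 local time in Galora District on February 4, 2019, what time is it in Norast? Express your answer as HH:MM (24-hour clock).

Daylight saving runs 10 February – 15 September; February 4, 2019 is outside that window, so Galora District is on standard time at UTC+01:30.
08:45 Galora District − 1h30m = 07:15 UTC.
1 November 2018 is a Thursday, so the first Sunday is November 4 and the third is November 18.
1 February 2019 is a Friday, so the first Sunday is February 3 and the second is February 10.
At the standard offset (UTC+06:00), 07:15 UTC + 6h = 13:15 Norast standard time.
The standard-time date in Norast, February 4, 2019, lies within the daylight-saving period (18 November 2018 – 10 February 2019), so Norast is on daylight time, UTC+07:00.
07:15 UTC + 7h = 14:15 Norast.

14:15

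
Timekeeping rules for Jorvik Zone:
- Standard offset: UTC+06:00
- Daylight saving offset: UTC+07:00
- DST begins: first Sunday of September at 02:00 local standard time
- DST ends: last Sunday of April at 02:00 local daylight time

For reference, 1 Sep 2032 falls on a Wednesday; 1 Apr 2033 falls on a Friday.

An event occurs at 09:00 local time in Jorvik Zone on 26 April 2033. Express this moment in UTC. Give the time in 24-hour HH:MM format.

03:00

1 September 2032 is a Wednesday, so the first Sunday is September 5.
1 April 2033 is a Friday, so Sundays fall on 3, 10, 17, 24; the last is April 24.
26 April 2033 does not fall between 5 September 2032 and 24 April 2033, so daylight saving is not in effect and Jorvik Zone is at UTC+06:00.
09:00 local − 6h = 03:00 UTC.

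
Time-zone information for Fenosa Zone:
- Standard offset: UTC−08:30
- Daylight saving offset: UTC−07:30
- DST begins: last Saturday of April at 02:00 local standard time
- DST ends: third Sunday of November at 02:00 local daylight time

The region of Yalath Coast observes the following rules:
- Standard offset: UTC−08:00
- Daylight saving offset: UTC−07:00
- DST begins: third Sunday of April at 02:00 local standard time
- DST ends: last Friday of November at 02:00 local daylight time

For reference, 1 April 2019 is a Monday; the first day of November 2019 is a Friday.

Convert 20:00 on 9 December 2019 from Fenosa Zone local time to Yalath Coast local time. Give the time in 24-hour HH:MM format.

20:30

1 April 2019 is a Monday, so Saturdays fall on 6, 13, 20, 27; the last is April 27.
1 November 2019 is a Friday, so the first Sunday is November 3 and the third is November 17.
Daylight saving runs 27 April – 17 November; 9 December 2019 is outside that window, so Fenosa Zone is on standard time at UTC−08:30.
20:00 Fenosa Zone + 8h30m = 04:30 UTC (rolling into the next day, 10 December 2019).
1 April 2019 is a Monday, so the first Sunday is April 7 and the third is April 21.
1 November 2019 is a Friday, so Fridays fall on 1, 8, 15, 22, 29; the last is November 29.
At the standard offset (UTC−08:00), 04:30 UTC − 8h = 20:30 Yalath Coast standard time (rolling into the previous day, 9 December 2019).
Daylight saving runs 21 April – 29 November; the standard-time date in Yalath Coast, 9 December 2019, is outside that window, so Yalath Coast is on standard time at UTC−08:00.
04:30 UTC − 8h = 20:30 Yalath Coast (rolling into the previous day, 9 December 2019).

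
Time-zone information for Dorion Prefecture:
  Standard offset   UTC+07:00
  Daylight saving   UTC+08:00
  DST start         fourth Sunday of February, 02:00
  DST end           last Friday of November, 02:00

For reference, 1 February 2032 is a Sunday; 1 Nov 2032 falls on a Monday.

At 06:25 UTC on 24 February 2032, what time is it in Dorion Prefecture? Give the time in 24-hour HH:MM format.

1 February 2032 is a Sunday, so the first Sunday is February 1 and the fourth is February 22.
1 November 2032 is a Monday, so Fridays fall on 5, 12, 19, 26; the last is November 26.
At the standard offset (UTC+07:00), 06:25 UTC + 7h = 13:25 Dorion Prefecture standard time.
Daylight saving runs 22 February – 26 November; the standard-time date in Dorion Prefecture, 24 February 2032, is inside that window, so Dorion Prefecture is at UTC+08:00.
06:25 UTC + 8h = 14:25 local.

14:25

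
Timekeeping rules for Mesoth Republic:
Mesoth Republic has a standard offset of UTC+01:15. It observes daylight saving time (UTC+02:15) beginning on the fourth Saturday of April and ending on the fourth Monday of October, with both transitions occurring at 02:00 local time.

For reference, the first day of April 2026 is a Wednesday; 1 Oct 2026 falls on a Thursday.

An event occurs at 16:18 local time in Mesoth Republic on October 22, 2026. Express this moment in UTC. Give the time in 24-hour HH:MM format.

1 April 2026 is a Wednesday, so the first Saturday is April 4 and the fourth is April 25.
1 October 2026 is a Thursday, so the first Monday is October 5 and the fourth is October 26.
October 22, 2026 falls between 25 April and 26 October, so daylight saving is in effect and Mesoth Republic is at UTC+02:15.
16:18 local − 2h15m = 14:03 UTC.

14:03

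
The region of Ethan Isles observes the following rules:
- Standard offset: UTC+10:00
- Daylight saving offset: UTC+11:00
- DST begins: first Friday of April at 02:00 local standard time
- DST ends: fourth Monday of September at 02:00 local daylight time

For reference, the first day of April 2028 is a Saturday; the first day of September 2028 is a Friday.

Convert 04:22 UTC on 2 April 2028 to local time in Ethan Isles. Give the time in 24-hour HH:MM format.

1 April 2028 is a Saturday, so the first Friday is April 7.
1 September 2028 is a Friday, so the first Monday is September 4 and the fourth is September 25.
At the standard offset (UTC+10:00), 04:22 UTC + 10h = 14:22 Ethan Isles standard time.
The standard-time date in Ethan Isles, 2 April 2028, is outside the daylight-saving period (7 April – 25 September), so Ethan Isles is on standard time, UTC+10:00.
04:22 UTC + 10h = 14:22 local.

14:22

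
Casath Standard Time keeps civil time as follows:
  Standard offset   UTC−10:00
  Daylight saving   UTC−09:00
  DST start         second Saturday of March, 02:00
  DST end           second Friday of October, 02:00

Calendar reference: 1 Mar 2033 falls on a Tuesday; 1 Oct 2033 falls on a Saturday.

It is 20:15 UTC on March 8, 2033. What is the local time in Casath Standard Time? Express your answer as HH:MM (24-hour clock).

1 March 2033 is a Tuesday, so the first Saturday is March 5 and the second is March 12.
1 October 2033 is a Saturday, so the first Friday is October 7 and the second is October 14.
At the standard offset (UTC−10:00), 20:15 UTC − 10h = 10:15 Casath Standard Time standard time.
Daylight saving runs 12 March – 14 October; the standard-time date in Casath Standard Time, March 8, 2033, is outside that window, so Casath Standard Time is on standard time at UTC−10:00.
20:15 UTC − 10h = 10:15 local.

10:15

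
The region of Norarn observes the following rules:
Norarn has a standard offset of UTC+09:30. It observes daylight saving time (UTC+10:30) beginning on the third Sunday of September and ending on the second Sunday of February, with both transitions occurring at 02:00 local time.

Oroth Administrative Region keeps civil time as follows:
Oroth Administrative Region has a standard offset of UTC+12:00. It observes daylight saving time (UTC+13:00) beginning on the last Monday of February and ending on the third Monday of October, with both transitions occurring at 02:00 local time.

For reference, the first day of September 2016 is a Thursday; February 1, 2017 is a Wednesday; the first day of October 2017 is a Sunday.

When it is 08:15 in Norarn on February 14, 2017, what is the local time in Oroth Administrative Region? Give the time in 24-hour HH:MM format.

1 September 2016 is a Thursday, so the first Sunday is September 4 and the third is September 18.
1 February 2017 is a Wednesday, so the first Sunday is February 5 and the second is February 12.
February 14, 2017 does not fall between 18 September 2016 and 12 February 2017, so daylight saving is not in effect and Norarn is at UTC+09:30.
08:15 Norarn − 9h30m = 22:45 UTC (rolling into the previous day, 13 February 2017).
1 February 2017 is a Wednesday, so Mondays fall on 6, 13, 20, 27; the last is February 27.
1 October 2017 is a Sunday, so the first Monday is October 2 and the third is October 16.
At the standard offset (UTC+12:00), 22:45 UTC + 12h = 10:45 Oroth Administrative Region standard time (rolling into the next day, 14 February 2017).
The standard-time date in Oroth Administrative Region, February 14, 2017, is outside the daylight-saving period (27 February – 16 October), so Oroth Administrative Region is on standard time, UTC+12:00.
22:45 UTC + 12h = 10:45 Oroth Administrative Region (rolling into the next day, 14 February 2017).

10:45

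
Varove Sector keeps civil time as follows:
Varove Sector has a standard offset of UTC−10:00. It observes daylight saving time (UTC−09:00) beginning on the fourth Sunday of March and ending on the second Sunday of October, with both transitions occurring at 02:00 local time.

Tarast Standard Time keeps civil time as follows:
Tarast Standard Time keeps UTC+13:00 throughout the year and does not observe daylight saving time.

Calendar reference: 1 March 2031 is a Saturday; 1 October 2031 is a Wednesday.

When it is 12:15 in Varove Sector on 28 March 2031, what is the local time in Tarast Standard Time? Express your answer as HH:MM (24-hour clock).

1 March 2031 is a Saturday, so the first Sunday is March 2 and the fourth is March 23.
1 October 2031 is a Wednesday, so the first Sunday is October 5 and the second is October 12.
28 March 2031 lies within the daylight-saving period (23 March – 12 October), so Varove Sector is on daylight time, UTC−09:00.
12:15 Varove Sector + 9h = 21:15 UTC.
Tarast Standard Time stays on UTC+13:00 all year.
21:15 UTC + 13h = 10:15 Tarast Standard Time (rolling into the next day, 29 March 2031).

10:15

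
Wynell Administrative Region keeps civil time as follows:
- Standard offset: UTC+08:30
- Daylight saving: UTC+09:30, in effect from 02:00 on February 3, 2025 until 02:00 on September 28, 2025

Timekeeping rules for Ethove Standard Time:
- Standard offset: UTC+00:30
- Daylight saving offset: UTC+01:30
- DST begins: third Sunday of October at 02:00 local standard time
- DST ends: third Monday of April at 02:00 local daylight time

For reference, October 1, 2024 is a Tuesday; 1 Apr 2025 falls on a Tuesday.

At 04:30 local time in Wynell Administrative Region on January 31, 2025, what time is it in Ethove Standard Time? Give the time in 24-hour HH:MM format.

21:30

January 31, 2025 is outside the daylight-saving period (3 February – 28 September), so Wynell Administrative Region is on standard time, UTC+08:30.
04:30 Wynell Administrative Region − 8h30m = 20:00 UTC (rolling into the previous day, 30 January 2025).
1 October 2024 is a Tuesday, so the first Sunday is October 6 and the third is October 20.
1 April 2025 is a Tuesday, so the first Monday is April 7 and the third is April 21.
At the standard offset (UTC+00:30), 20:00 UTC + 0h30m = 20:30 Ethove Standard Time standard time.
The standard-time date in Ethove Standard Time, January 30, 2025, lies within the daylight-saving period (20 October 2024 – 21 April 2025), so Ethove Standard Time is on daylight time, UTC+01:30.
20:00 UTC + 1h30m = 21:30 Ethove Standard Time.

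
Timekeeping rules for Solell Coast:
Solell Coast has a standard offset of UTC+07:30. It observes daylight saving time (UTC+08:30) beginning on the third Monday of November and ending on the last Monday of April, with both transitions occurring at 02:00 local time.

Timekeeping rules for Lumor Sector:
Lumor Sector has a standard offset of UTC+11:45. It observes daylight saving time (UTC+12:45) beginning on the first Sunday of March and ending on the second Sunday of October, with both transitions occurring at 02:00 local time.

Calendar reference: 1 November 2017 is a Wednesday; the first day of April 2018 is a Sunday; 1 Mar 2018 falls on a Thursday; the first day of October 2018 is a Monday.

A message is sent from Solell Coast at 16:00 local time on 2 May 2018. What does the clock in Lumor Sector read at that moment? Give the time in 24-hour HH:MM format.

21:15

1 November 2017 is a Wednesday, so the first Monday is November 6 and the third is November 20.
1 April 2018 is a Sunday, so Mondays fall on 2, 9, 16, 23, 30; the last is April 30.
2 May 2018 does not fall between 20 November 2017 and 30 April 2018, so daylight saving is not in effect and Solell Coast is at UTC+07:30.
16:00 Solell Coast − 7h30m = 08:30 UTC.
1 March 2018 is a Thursday, so the first Sunday is March 4.
1 October 2018 is a Monday, so the first Sunday is October 7 and the second is October 14.
At the standard offset (UTC+11:45), 08:30 UTC + 11h45m = 20:15 Lumor Sector standard time.
The standard-time date in Lumor Sector, 2 May 2018, falls between 4 March and 14 October, so daylight saving is in effect and Lumor Sector is at UTC+12:45.
08:30 UTC + 12h45m = 21:15 Lumor Sector.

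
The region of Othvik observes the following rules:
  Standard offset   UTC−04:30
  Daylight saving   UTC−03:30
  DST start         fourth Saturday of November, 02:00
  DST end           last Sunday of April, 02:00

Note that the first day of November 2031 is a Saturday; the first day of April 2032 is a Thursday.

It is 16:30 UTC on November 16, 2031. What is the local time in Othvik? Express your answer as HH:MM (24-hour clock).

1 November 2031 is a Saturday, so the first Saturday is November 1 and the fourth is November 22.
1 April 2032 is a Thursday, so Sundays fall on 4, 11, 18, 25; the last is April 25.
At the standard offset (UTC−04:30), 16:30 UTC − 4h30m = 12:00 Othvik standard time.
The standard-time date in Othvik, November 16, 2031, is outside the daylight-saving period (22 November 2031 – 25 April 2032), so Othvik is on standard time, UTC−04:30.
16:30 UTC − 4h30m = 12:00 local.

12:00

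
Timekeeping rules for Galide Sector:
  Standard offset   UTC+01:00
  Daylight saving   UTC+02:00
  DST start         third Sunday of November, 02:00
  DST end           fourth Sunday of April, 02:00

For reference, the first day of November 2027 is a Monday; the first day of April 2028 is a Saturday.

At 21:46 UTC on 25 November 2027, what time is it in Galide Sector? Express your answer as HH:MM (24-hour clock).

1 November 2027 is a Monday, so the first Sunday is November 7 and the third is November 21.
1 April 2028 is a Saturday, so the first Sunday is April 2 and the fourth is April 23.
At the standard offset (UTC+01:00), 21:46 UTC + 1h = 22:46 Galide Sector standard time.
Daylight saving runs 21 November 2027 – 23 April 2028; the standard-time date in Galide Sector, 25 November 2027, is inside that window, so Galide Sector is at UTC+02:00.
21:46 UTC + 2h = 23:46 local.

23:46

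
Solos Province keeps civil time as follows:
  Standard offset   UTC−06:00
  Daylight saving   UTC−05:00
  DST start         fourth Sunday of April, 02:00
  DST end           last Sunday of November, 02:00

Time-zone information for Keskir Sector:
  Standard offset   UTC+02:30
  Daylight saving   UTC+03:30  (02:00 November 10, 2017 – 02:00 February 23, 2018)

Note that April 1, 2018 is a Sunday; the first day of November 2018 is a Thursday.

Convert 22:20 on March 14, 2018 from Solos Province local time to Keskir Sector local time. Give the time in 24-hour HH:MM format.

1 April 2018 is a Sunday, so the first Sunday is April 1 and the fourth is April 22.
1 November 2018 is a Thursday, so Sundays fall on 4, 11, 18, 25; the last is November 25.
Daylight saving runs 22 April – 25 November; March 14, 2018 is outside that window, so Solos Province is on standard time at UTC−06:00.
22:20 Solos Province + 6h = 04:20 UTC (rolling into the next day, 15 March 2018).
At the standard offset (UTC+02:30), 04:20 UTC + 2h30m = 06:50 Keskir Sector standard time.
Daylight saving runs 10 November 2017 – 23 February 2018; the standard-time date in Keskir Sector, March 15, 2018, is outside that window, so Keskir Sector is on standard time at UTC+02:30.
04:20 UTC + 2h30m = 06:50 Keskir Sector.

06:50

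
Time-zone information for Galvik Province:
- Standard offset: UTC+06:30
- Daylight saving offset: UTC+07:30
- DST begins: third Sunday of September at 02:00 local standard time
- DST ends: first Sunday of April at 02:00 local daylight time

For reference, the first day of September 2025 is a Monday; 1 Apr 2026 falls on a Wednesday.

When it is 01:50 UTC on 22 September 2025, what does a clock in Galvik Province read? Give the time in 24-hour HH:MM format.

09:20

1 September 2025 is a Monday, so the first Sunday is September 7 and the third is September 21.
1 April 2026 is a Wednesday, so the first Sunday is April 5.
At the standard offset (UTC+06:30), 01:50 UTC + 6h30m = 08:20 Galvik Province standard time.
The standard-time date in Galvik Province, 22 September 2025, falls between 21 September 2025 and 5 April 2026, so daylight saving is in effect and Galvik Province is at UTC+07:30.
01:50 UTC + 7h30m = 09:20 local.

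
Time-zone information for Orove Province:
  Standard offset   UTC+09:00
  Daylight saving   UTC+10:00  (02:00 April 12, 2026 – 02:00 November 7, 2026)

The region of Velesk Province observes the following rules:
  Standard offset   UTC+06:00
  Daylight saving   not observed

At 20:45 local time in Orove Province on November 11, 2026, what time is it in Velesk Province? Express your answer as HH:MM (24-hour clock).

17:45

November 11, 2026 does not fall between 12 April and 7 November, so daylight saving is not in effect and Orove Province is at UTC+09:00.
20:45 Orove Province − 9h = 11:45 UTC.
Velesk Province has no daylight saving, so its offset is UTC+06:00 year-round.
11:45 UTC + 6h = 17:45 Velesk Province.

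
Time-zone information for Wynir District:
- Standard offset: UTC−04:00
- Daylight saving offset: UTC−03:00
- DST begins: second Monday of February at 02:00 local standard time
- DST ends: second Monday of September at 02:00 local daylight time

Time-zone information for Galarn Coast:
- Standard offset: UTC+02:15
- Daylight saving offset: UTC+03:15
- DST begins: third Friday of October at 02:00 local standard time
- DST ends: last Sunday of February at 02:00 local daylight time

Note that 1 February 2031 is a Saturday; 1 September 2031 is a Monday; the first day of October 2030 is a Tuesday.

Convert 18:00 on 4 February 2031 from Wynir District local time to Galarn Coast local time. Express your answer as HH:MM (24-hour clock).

1 February 2031 is a Saturday, so the first Monday is February 3 and the second is February 10.
1 September 2031 is a Monday, so the first Monday is September 1 and the second is September 8.
4 February 2031 does not fall between 10 February and 8 September, so daylight saving is not in effect and Wynir District is at UTC−04:00.
18:00 Wynir District + 4h = 22:00 UTC.
1 October 2030 is a Tuesday, so the first Friday is October 4 and the third is October 18.
1 February 2031 is a Saturday, so Sundays fall on 2, 9, 16, 23; the last is February 23.
At the standard offset (UTC+02:15), 22:00 UTC + 2h15m = 00:15 Galarn Coast standard time (rolling into the next day, 5 February 2031).
Daylight saving runs 18 October 2030 – 23 February 2031; the standard-time date in Galarn Coast, 5 February 2031, is inside that window, so Galarn Coast is at UTC+03:15.
22:00 UTC + 3h15m = 01:15 Galarn Coast (rolling into the next day, 5 February 2031).

01:15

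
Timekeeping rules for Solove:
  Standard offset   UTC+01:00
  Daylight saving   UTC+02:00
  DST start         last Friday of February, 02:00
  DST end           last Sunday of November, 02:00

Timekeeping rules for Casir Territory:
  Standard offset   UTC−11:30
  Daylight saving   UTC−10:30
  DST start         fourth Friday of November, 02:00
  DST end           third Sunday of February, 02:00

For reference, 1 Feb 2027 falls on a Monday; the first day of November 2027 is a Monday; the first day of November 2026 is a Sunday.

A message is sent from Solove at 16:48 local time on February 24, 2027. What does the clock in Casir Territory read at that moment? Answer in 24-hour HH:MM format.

04:18

1 February 2027 is a Monday, so Fridays fall on 5, 12, 19, 26; the last is February 26.
1 November 2027 is a Monday, so Sundays fall on 7, 14, 21, 28; the last is November 28.
February 24, 2027 does not fall between 26 February and 28 November, so daylight saving is not in effect and Solove is at UTC+01:00.
16:48 Solove − 1h = 15:48 UTC.
1 November 2026 is a Sunday, so the first Friday is November 6 and the fourth is November 27.
1 February 2027 is a Monday, so the first Sunday is February 7 and the third is February 21.
At the standard offset (UTC−11:30), 15:48 UTC − 11h30m = 04:18 Casir Territory standard time.
The standard-time date in Casir Territory, February 24, 2027, is outside the daylight-saving period (27 November 2026 – 21 February 2027), so Casir Territory is on standard time, UTC−11:30.
15:48 UTC − 11h30m = 04:18 Casir Territory.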